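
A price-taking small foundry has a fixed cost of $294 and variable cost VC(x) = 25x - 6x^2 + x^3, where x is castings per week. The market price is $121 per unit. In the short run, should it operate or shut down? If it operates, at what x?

Produce at x = 8

Variable cost is VC = 25x - 6x^2 + x^3, so AVC = VC/x = 25 - 6x + x^2 and MC = dTC/dx = 25 - 12x + 3x^2.
AVC hits its minimum where MC = AVC, at x = 3, giving min AVC = 25 - 6·3 + 3^2 = $16.
Because $121 ≥ $16, revenue can cover variable cost; the firm operates.
P = MC gives -96 - 12x + 3x^2 = 0, with roots -4 and 8. Take the larger (rising MC): x* = 8.
Check: AVC at x = 8 is $41 ≤ P, so revenue covers variable cost.
Profit = P·x − TC = 121·8 − 622 = $346.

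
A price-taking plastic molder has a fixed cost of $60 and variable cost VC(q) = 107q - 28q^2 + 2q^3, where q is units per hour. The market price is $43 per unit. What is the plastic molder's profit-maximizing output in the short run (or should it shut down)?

Produce at q = 8

Variable cost is VC = 107q - 28q^2 + 2q^3, so AVC = VC/q = 107 - 28q + 2q^2 and MC = dTC/dq = 107 - 56q + 6q^2.
AVC is minimized where dAVC/dq = -28 + 4q = 0, at q = 7; min AVC = 107 - 28·7 + 2·7^2 = $9.
Because $43 ≥ $9, revenue can cover variable cost; the firm operates.
Solving P = MC: 64 - 56q + 6q^2 = 0 ⇒ q = 4/3 or 8. On the upward-sloping branch, q* = 8.
Check: AVC at q = 8 is $11 ≤ P, so revenue covers variable cost.
Profit = P·q − TC = 43·8 − 148 = $196.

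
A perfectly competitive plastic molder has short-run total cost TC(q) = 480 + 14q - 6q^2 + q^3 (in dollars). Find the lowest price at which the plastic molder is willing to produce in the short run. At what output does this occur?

Short-run supply begins at min AVC. From VC = 14q - 6q^2 + q^3, AVC = 14 - 6q + q^2.
dAVC/dq = -6 + 2q = 0 gives q = 3. min AVC = 14 - 6·3 + 3^2 = 5.
For P < $5 the firm produces nothing.

$5 per unit, at q = 3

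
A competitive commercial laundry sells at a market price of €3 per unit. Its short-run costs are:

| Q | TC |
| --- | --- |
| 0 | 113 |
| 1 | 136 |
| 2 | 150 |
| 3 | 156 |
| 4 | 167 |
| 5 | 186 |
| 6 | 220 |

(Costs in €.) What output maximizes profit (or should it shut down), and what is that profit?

Compute π = P·Q − TC at each output: Q=0: -113; Q=1: -133; Q=2: -144; Q=3: -147; Q=4: -155; Q=5: -171; Q=6: -202.
Profit is highest at Q = 0. Equivalently, the lowest AVC in the table is 54/4 ≈ €13.50 at Q = 4, and P = €3 falls below it — price never covers variable cost, so the firm shuts down and loses only its fixed cost.

Q = 0 (shut down); profit = -€113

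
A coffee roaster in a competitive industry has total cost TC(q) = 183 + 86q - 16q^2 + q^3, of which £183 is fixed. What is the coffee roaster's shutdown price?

£22 per unit

The shutdown price is the minimum of AVC. VC = 86q - 16q^2 + q^3, so AVC = 86 - 16q + q^2.
At the minimum of AVC, MC = AVC. MC = 86 - 32q + 3q^2; setting MC = AVC gives 2q^2 - 16q = 0, so q = 8. min AVC = 22.
The firm shuts down for any P below £22.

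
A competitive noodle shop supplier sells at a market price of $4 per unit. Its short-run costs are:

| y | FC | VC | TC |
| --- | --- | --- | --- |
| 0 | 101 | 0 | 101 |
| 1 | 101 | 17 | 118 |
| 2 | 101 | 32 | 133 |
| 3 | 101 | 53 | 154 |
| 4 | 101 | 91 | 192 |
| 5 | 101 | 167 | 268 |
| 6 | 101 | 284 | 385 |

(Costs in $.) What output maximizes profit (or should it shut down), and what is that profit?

Tabulate TR − TC: y=0: -101; y=1: -114; y=2: -125; y=3: -142; y=4: -176; y=5: -248; y=6: -361.
Profit is highest at y = 0. Equivalently, the lowest AVC in the table is 32/2 ≈ $16 at y = 2, and P = $4 falls below it — price never covers variable cost, so the firm shuts down and loses only its fixed cost.

y = 0 (shut down); profit = -$101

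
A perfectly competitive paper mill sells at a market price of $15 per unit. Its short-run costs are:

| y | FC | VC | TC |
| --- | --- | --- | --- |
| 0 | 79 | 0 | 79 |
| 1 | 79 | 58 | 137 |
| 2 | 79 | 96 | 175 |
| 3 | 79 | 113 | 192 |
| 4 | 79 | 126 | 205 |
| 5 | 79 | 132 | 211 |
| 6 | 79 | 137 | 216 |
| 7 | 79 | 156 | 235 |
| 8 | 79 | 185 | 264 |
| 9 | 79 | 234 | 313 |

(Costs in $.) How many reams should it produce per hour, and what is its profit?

y = 0 (shut down); profit = -$79

Profit at each row (π = 15y − TC): y=0: -79; y=1: -122; y=2: -145; y=3: -147; y=4: -145; y=5: -136; y=6: -126; y=7: -130; y=8: -144; y=9: -178.
Profit is highest at y = 0. Equivalently, the lowest AVC in the table is 156/7 ≈ $22.29 at y = 7, and P = $15 falls below it — price never covers variable cost, so the firm shuts down and loses only its fixed cost.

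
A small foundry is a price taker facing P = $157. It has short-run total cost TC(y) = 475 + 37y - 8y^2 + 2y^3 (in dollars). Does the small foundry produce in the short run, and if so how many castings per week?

Produce at y = 6

Strip out fixed cost: VC = 37y - 8y^2 + 2y^3. Then AVC = 37 - 8y + 2y^2 and MC = 37 - 16y + 6y^2.
The AVC parabola has its vertex at y = 8/4 = 2, where AVC = 37 - 8·2 + 2·2^2 = $29.
P = $157 exceeds min AVC = $29, so the firm stays open.
Set P = MC: 157 = 37 - 16y + 6y^2 → -120 - 16y + 6y^2 = 0. The roots are y = -10/3 and y = 6; the profit-maximizing output is on the rising part of MC, so y* = 6.
Check: AVC at y = 6 is $61 ≤ P, so revenue covers variable cost.
Profit = P·y − TC = 157·6 − 841 = $101.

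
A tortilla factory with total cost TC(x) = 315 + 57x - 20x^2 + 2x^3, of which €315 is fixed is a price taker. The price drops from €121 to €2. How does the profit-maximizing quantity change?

Output falls from 8 to 0 (the firm shuts down)

MC = 57 - 40x + 6x^2; the shutdown threshold is min AVC = €7 (at x = 5).
With P = €121 above the shutdown price, P = MC gives x = 8.
At P = €2 < min AVC = €7, price no longer covers variable cost at any output, so the firm shuts down: x = 0.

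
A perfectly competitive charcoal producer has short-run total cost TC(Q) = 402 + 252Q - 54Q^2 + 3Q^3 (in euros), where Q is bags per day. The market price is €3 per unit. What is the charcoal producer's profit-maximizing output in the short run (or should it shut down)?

Strip out fixed cost: VC = 252Q - 54Q^2 + 3Q^3. Then AVC = 252 - 54Q + 3Q^2 and MC = 252 - 108Q + 9Q^2.
AVC is minimized where dAVC/dQ = -54 + 6Q = 0, at Q = 9; min AVC = 252 - 54·9 + 3·9^2 = €9.
With P < min AVC (€3 < €9), every unit sold adds to the loss.
The firm minimizes its loss by shutting down and losing only its fixed cost of €402.

Shut down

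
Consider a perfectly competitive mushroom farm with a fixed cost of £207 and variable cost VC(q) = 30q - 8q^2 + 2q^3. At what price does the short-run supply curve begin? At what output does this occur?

£22 per unit, at q = 2

The shutdown price is the minimum of AVC. VC = 30q - 8q^2 + 2q^3, so AVC = 30 - 8q + 2q^2.
dAVC/dq = -8 + 4q = 0 gives q = 2. min AVC = 30 - 8·2 + 2·2^2 = 22.
The firm shuts down for any P below £22.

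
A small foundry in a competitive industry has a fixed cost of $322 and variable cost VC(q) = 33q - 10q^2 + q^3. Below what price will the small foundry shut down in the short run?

The shutdown price is the minimum of AVC. VC = 33q - 10q^2 + q^3, so AVC = 33 - 10q + q^2.
At the minimum of AVC, MC = AVC. MC = 33 - 20q + 3q^2; setting MC = AVC gives 2q^2 - 10q = 0, so q = 5. min AVC = 8.
For P < $8 the firm produces nothing.

$8 per unit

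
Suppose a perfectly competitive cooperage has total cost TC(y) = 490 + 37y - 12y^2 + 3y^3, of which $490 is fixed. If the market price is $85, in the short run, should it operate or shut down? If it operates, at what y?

Variable cost is VC = 37y - 12y^2 + 3y^3, so AVC = VC/y = 37 - 12y + 3y^2 and MC = dTC/dy = 37 - 24y + 9y^2.
AVC hits its minimum where MC = AVC, at y = 2, giving min AVC = 37 - 12·2 + 3·2^2 = $25.
Since P = $85 ≥ min AVC = $25, price covers variable cost and the firm should produce.
P = MC gives -48 - 24y + 9y^2 = 0, with roots -4/3 and 4. Take the larger (rising MC): y* = 4.
Check: AVC at y = 4 is $37 ≤ P, so revenue covers variable cost.
Profit = P·y − TC = 85·4 − 638 = -$298, a loss, but smaller than the $490 fixed cost the firm would lose by shutting down.

Produce at y = 4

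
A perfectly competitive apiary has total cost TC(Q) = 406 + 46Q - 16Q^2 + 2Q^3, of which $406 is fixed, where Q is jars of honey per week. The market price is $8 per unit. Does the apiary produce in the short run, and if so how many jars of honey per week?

Strip out fixed cost: VC = 46Q - 16Q^2 + 2Q^3. Then AVC = 46 - 16Q + 2Q^2 and MC = 46 - 32Q + 6Q^2.
AVC hits its minimum where MC = AVC, at Q = 4, giving min AVC = 46 - 16·4 + 2·4^2 = $14.
Since P = $8 < min AVC = $14, price fails to cover variable cost at any output.
Best response: produce nothing and absorb the $406 fixed cost.

Shut down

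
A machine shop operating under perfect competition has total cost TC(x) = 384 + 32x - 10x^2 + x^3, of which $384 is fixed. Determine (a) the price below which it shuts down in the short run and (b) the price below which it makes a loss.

AVC = 32 - 10x + x^2; minimized at x = 5, giving min AVC = $7. That is the shutdown price.
ATC = 384/x + 32 - 10x + x^2. Setting dATC/dx = −384/x^2 − 10 + 2x = 0 gives x = 8 (since 2·8^3 − 10·8^2 = 384).
min ATC = 384/8 + 32 − 10·8 + 8^2 = $64. That is the break-even price.
For $7 ≤ P < $64 the firm produces at a loss; below $7 it shuts down.

Shutdown price = $7; break-even price = $64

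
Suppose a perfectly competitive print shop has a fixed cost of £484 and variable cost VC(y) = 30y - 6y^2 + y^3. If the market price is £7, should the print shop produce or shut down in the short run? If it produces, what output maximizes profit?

Strip out fixed cost: VC = 30y - 6y^2 + y^3. Then AVC = 30 - 6y + y^2 and MC = 30 - 12y + 3y^2.
AVC is minimized where dAVC/dy = -6 + 2y = 0, at y = 3; min AVC = 30 - 6·3 + 3^2 = £21.
P = £7 lies below min AVC = £21; no output level covers variable cost.
Shutting down limits the loss to fixed cost, £484.

Shut down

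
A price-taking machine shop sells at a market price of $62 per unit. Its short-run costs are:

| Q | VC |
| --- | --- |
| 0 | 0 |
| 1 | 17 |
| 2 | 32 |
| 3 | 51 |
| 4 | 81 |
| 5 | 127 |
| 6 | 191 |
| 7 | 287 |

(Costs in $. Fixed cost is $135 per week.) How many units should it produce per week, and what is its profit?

Compute π = P·Q − TC at each output: Q=0: -135; Q=1: -90; Q=2: -43; Q=3: 0; Q=4: 32; Q=5: 48; Q=6: 46; Q=7: 12.
Profit is maximized at Q = 5. AVC there is 127/5 = $25.40 ≤ P, so producing beats shutting down (which would give -$135).

Q = 5; profit = $48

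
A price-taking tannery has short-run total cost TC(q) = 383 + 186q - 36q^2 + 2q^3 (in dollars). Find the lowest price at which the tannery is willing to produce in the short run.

Short-run supply begins at min AVC. From VC = 186q - 36q^2 + 2q^3, AVC = 186 - 36q + 2q^2.
dAVC/dq = -36 + 4q = 0 gives q = 9. min AVC = 186 - 36·9 + 2·9^2 = 24.
The firm shuts down for any P below $24.

$24 per unit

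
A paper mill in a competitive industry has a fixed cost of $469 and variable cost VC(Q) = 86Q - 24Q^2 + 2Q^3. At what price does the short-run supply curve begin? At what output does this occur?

$14 per unit, at Q = 6

The firm shuts down when price falls below the minimum of average variable cost. AVC = VC/Q = 86 - 24Q + 2Q^2.
dAVC/dQ = -24 + 4Q = 0 gives Q = 6. min AVC = 86 - 24·6 + 2·6^2 = 14.
For P < $14 the firm produces nothing.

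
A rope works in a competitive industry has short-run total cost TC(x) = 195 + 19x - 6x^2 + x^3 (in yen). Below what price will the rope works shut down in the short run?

The shutdown price is the minimum of AVC. VC = 19x - 6x^2 + x^3, so AVC = 19 - 6x + x^2.
At the minimum of AVC, MC = AVC. MC = 19 - 12x + 3x^2; setting MC = AVC gives 2x^2 - 6x = 0, so x = 3. min AVC = 10.
For P < ¥10 the firm produces nothing.

¥10 per unit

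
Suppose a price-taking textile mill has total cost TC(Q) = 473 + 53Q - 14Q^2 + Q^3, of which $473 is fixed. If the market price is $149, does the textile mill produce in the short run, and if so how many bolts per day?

Produce at Q = 12

From TC, MC = TC'(Q) = 53 - 28Q + 3Q^2 and AVC = VC/Q = 53 - 14Q + Q^2.
AVC hits its minimum where MC = AVC, at Q = 7, giving min AVC = 53 - 14·7 + 7^2 = $4.
P = $149 exceeds min AVC = $4, so the firm stays open.
Solving P = MC: -96 - 28Q + 3Q^2 = 0 ⇒ Q = -8/3 or 12. On the upward-sloping branch, Q* = 12.
Check: AVC at Q = 12 is $29 ≤ P, so revenue covers variable cost.
Profit = P·Q − TC = 149·12 − 821 = $967.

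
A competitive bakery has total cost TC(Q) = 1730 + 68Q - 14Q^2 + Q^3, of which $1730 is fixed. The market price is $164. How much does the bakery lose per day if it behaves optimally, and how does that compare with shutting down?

Profit = -$290 at Q = 12

AVC = 68 - 14Q + Q^2 has its minimum $19 at Q = 7; price $164 clears that bar, so the firm operates.
With MC = 68 - 28Q + 3Q^2, P = MC on the upward-sloping part at Q* = 12.
TR = 164·12 = 1968. TC = 1730 + 528 = 2258. Profit = 1968 − 2258 = -$290.
By producing, the firm covers all variable cost plus $1440 of fixed cost; shutting down would lose the full $1730.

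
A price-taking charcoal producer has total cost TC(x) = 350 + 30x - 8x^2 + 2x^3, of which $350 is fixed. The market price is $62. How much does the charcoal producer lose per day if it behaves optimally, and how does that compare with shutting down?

AVC = 30 - 8x + 2x^2 has its minimum $22 at x = 2; price $62 clears that bar, so the firm operates.
MC = 30 - 16x + 6x^2. Setting P = MC and taking the root on the rising branch gives x* = 4.
TR = 62·4 = 248. TC = 350 + 120 = 470. Profit = 248 − 470 = -$222.
By producing, the firm covers all variable cost plus $128 of fixed cost; shutting down would lose the full $350.

Profit = -$222 at x = 4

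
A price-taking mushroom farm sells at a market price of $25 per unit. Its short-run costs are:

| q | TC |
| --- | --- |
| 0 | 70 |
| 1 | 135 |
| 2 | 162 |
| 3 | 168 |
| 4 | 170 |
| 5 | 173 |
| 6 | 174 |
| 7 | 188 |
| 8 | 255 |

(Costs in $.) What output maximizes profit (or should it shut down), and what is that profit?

Profit at each row (π = 25q − TC): q=0: -70; q=1: -110; q=2: -112; q=3: -93; q=4: -70; q=5: -48; q=6: -24; q=7: -13; q=8: -55.
Profit is maximized at q = 7. AVC there is 118/7 = $16.86 ≤ P, so producing beats shutting down (which would give -$70).

q = 7; profit = -$13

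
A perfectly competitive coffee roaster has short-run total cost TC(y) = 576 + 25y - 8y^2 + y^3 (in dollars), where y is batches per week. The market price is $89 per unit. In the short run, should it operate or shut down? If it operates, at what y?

Strip out fixed cost: VC = 25y - 8y^2 + y^3. Then AVC = 25 - 8y + y^2 and MC = 25 - 16y + 3y^2.
The AVC parabola has its vertex at y = 8/2 = 4, where AVC = 25 - 8·4 + 4^2 = $9.
Since P = $89 ≥ min AVC = $9, price covers variable cost and the firm should produce.
Solving P = MC: -64 - 16y + 3y^2 = 0 ⇒ y = -8/3 or 8. On the upward-sloping branch, y* = 8.
Check: AVC at y = 8 is $25 ≤ P, so revenue covers variable cost.
Profit = P·y − TC = 89·8 − 776 = -$64, a loss, but smaller than the $576 fixed cost the firm would lose by shutting down.

Produce at y = 8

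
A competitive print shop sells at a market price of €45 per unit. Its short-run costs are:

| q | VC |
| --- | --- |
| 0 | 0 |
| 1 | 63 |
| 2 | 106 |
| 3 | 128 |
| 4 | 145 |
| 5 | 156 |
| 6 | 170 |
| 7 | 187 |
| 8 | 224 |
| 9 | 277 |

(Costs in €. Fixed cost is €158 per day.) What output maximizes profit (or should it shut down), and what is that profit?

Profit at each row (π = 45q − TC): q=0: -158; q=1: -176; q=2: -174; q=3: -151; q=4: -123; q=5: -89; q=6: -58; q=7: -30; q=8: -22; q=9: -30.
Profit is maximized at q = 8. AVC there is 224/8 = €28 ≤ P, so producing beats shutting down (which would give -€158).

q = 8; profit = -€22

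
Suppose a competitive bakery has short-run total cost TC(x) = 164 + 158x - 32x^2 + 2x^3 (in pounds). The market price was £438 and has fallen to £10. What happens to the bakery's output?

AVC = 158 - 32x + 2x^2, minimized at x = 8 where min AVC = £30. MC = 158 - 64x + 6x^2.
At P = £438 ≥ min AVC, set P = MC on the rising branch: x = 14.
At P = £10 < min AVC = £30, price no longer covers variable cost at any output, so the firm shuts down: x = 0.

Output falls from 14 to 0 (the firm shuts down)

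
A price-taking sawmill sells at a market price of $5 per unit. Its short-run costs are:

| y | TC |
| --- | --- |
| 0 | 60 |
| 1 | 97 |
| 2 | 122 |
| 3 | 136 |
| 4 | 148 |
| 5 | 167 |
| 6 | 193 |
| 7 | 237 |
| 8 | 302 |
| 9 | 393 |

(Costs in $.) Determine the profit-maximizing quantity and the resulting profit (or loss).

y = 0 (shut down); profit = -$60

Profit at each row (π = 5y − TC): y=0: -60; y=1: -92; y=2: -112; y=3: -121; y=4: -128; y=5: -142; y=6: -163; y=7: -202; y=8: -262; y=9: -348.
Profit is highest at y = 0. Equivalently, the lowest AVC in the table is 107/5 ≈ $21.40 at y = 5, and P = $5 falls below it — price never covers variable cost, so the firm shuts down and loses only its fixed cost.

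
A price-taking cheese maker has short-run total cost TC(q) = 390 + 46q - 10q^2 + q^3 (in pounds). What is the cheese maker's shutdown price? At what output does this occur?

Short-run supply begins at min AVC. From VC = 46q - 10q^2 + q^3, AVC = 46 - 10q + q^2.
At the minimum of AVC, MC = AVC. MC = 46 - 20q + 3q^2; setting MC = AVC gives 2q^2 - 10q = 0, so q = 5. min AVC = 21.
So the shutdown price is £21.

£21 per unit, at q = 5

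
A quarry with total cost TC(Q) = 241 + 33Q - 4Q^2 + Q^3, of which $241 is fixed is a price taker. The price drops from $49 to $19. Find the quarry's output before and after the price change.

AVC = 33 - 4Q + Q^2, minimized at Q = 2 where min AVC = $29. MC = 33 - 8Q + 3Q^2.
With P = $49 above the shutdown price, P = MC gives Q = 4.
At P = $19 < min AVC = $29, price no longer covers variable cost at any output, so the firm shuts down: Q = 0.

Output falls from 4 to 0 (the firm shuts down)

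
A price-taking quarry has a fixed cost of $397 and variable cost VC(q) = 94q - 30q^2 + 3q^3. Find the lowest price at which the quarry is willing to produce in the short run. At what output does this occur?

The shutdown price is the minimum of AVC. VC = 94q - 30q^2 + 3q^3, so AVC = 94 - 30q + 3q^2.
dAVC/dq = -30 + 6q = 0 gives q = 5. min AVC = 94 - 30·5 + 3·5^2 = 19.
The firm shuts down for any P below $19.

$19 per unit, at q = 5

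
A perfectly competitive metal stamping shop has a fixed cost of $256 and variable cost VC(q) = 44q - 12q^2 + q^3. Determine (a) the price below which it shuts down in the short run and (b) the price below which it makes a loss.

Shutdown price = min AVC. AVC = 44 - 12q + q^2, with vertex at q = 6 and minimum $8.
ATC = 256/q + 44 - 12q + q^2. Setting dATC/dq = −256/q^2 − 12 + 2q = 0 gives q = 8 (since 2·8^3 − 12·8^2 = 256).
min ATC = 256/8 + 44 − 12·8 + 8^2 = $44. That is the break-even price.
For $8 ≤ P < $44 the firm produces at a loss; below $8 it shuts down.

Shutdown price = $8; break-even price = $44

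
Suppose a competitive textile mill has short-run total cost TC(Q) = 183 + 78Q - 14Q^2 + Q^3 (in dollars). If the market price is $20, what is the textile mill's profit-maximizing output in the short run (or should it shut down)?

Shut down

From TC, MC = TC'(Q) = 78 - 28Q + 3Q^2 and AVC = VC/Q = 78 - 14Q + Q^2.
The AVC parabola has its vertex at Q = 14/2 = 7, where AVC = 78 - 14·7 + 7^2 = $29.
With P < min AVC ($20 < $29), every unit sold adds to the loss.
The firm minimizes its loss by shutting down and losing only its fixed cost of $183.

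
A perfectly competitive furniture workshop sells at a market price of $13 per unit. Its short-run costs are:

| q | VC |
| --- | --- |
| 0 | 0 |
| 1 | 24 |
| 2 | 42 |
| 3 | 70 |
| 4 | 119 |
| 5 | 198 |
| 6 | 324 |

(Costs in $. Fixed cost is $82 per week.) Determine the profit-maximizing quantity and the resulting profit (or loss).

Compute π = P·q − TC at each output: q=0: -82; q=1: -93; q=2: -98; q=3: -113; q=4: -149; q=5: -215; q=6: -328.
Profit is highest at q = 0. Equivalently, the lowest AVC in the table is 42/2 ≈ $21 at q = 2, and P = $13 falls below it — price never covers variable cost, so the firm shuts down and loses only its fixed cost.

q = 0 (shut down); profit = -$82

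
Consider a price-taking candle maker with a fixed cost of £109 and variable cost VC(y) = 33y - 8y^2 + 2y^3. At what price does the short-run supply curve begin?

£25 per unit

The firm shuts down when price falls below the minimum of average variable cost. AVC = VC/y = 33 - 8y + 2y^2.
At the minimum of AVC, MC = AVC. MC = 33 - 16y + 6y^2; setting MC = AVC gives 4y^2 - 8y = 0, so y = 2. min AVC = 25.
The firm shuts down for any P below £25.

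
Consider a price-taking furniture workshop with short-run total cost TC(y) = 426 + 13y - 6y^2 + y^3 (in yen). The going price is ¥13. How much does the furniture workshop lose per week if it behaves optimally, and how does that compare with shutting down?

Profit = -¥394 at y = 4

AVC = 13 - 6y + y^2; min AVC = ¥4 at y = 3. Since P = ¥13 ≥ min AVC, the firm produces.
With MC = 13 - 12y + 3y^2, P = MC on the upward-sloping part at y* = 4.
TR = 13·4 = 52. TC = 426 + 20 = 446. Profit = 52 − 446 = -¥394.
That loss of ¥394 beats the ¥426 the firm would lose by shutting down; producing recovers ¥32 of fixed cost.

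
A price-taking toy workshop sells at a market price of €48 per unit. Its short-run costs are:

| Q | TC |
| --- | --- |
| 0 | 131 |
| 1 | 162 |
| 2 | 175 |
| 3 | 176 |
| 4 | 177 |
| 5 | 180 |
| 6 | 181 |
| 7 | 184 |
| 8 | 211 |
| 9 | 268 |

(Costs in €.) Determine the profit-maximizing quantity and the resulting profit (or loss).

Compute π = P·Q − TC at each output: Q=0: -131; Q=1: -114; Q=2: -79; Q=3: -32; Q=4: 15; Q=5: 60; Q=6: 107; Q=7: 152; Q=8: 173; Q=9: 164.
Profit is maximized at Q = 8. AVC there is 80/8 = €10 ≤ P, so producing beats shutting down (which would give -€131).

Q = 8; profit = €173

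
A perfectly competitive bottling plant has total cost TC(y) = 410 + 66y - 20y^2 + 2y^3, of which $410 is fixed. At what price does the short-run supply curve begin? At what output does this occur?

The shutdown price is the minimum of AVC. VC = 66y - 20y^2 + 2y^3, so AVC = 66 - 20y + 2y^2.
At the minimum of AVC, MC = AVC. MC = 66 - 40y + 6y^2; setting MC = AVC gives 4y^2 - 20y = 0, so y = 5. min AVC = 16.
For P < $16 the firm produces nothing.

$16 per unit, at y = 5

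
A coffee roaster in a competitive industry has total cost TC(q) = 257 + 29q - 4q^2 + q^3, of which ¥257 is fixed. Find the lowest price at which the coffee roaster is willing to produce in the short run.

¥25 per unit

The shutdown price is the minimum of AVC. VC = 29q - 4q^2 + q^3, so AVC = 29 - 4q + q^2.
At the minimum of AVC, MC = AVC. MC = 29 - 8q + 3q^2; setting MC = AVC gives 2q^2 - 4q = 0, so q = 2. min AVC = 25.
For P < ¥25 the firm produces nothing.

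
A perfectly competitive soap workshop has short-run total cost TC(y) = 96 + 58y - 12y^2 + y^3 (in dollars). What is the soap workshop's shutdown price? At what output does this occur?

The firm shuts down when price falls below the minimum of average variable cost. AVC = VC/y = 58 - 12y + y^2.
At the minimum of AVC, MC = AVC. MC = 58 - 24y + 3y^2; setting MC = AVC gives 2y^2 - 12y = 0, so y = 6. min AVC = 22.
So the shutdown price is $22.

$22 per unit, at y = 6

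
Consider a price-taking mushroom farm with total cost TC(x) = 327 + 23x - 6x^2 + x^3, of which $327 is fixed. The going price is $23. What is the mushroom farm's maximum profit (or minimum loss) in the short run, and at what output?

Profit = -$295 at x = 4

AVC = 23 - 6x + x^2 has its minimum $14 at x = 3; price $23 clears that bar, so the firm operates.
With MC = 23 - 12x + 3x^2, P = MC on the upward-sloping part at x* = 4.
TR = 23·4 = 92. TC = 327 + 60 = 387. Profit = 92 − 387 = -$295.
That loss of $295 beats the $327 the firm would lose by shutting down; producing recovers $32 of fixed cost.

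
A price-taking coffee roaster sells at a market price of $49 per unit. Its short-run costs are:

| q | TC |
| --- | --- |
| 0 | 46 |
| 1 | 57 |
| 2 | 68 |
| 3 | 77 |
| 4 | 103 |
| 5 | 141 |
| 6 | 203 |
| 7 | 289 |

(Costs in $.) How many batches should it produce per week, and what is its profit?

Profit at each row (π = 49q − TC): q=0: -46; q=1: -8; q=2: 30; q=3: 70; q=4: 93; q=5: 104; q=6: 91; q=7: 54.
Profit is maximized at q = 5. AVC there is 95/5 = $19 ≤ P, so producing beats shutting down (which would give -$46).

q = 5; profit = $104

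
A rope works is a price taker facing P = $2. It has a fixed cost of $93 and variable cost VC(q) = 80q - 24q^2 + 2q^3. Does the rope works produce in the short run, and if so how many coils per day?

Shut down

Variable cost is VC = 80q - 24q^2 + 2q^3, so AVC = VC/q = 80 - 24q + 2q^2 and MC = dTC/dq = 80 - 48q + 6q^2.
The AVC parabola has its vertex at q = 24/4 = 6, where AVC = 80 - 24·6 + 2·6^2 = $8.
With P < min AVC ($2 < $8), every unit sold adds to the loss.
Shutting down limits the loss to fixed cost, $93.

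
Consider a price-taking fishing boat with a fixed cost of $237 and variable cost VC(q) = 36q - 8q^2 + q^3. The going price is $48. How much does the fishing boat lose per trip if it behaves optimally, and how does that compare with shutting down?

AVC = 36 - 8q + q^2 has its minimum $20 at q = 4; price $48 clears that bar, so the firm operates.
MC = 36 - 16q + 3q^2. Setting P = MC and taking the root on the rising branch gives q* = 6.
TR = 48·6 = 288. TC = 237 + 144 = 381. Profit = 288 − 381 = -$93.
Shutting down would mean losing the fixed cost of $237, so operating at a loss of $93 is better by $144.

Profit = -$93 at q = 6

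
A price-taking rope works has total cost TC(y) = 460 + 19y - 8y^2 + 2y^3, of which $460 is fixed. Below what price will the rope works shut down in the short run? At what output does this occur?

$11 per unit, at y = 2

Short-run supply begins at min AVC. From VC = 19y - 8y^2 + 2y^3, AVC = 19 - 8y + 2y^2.
At the minimum of AVC, MC = AVC. MC = 19 - 16y + 6y^2; setting MC = AVC gives 4y^2 - 8y = 0, so y = 2. min AVC = 11.
For P < $11 the firm produces nothing.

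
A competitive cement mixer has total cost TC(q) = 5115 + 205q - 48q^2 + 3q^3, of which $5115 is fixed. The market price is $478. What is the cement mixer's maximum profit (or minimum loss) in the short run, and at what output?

Profit = -$45 at q = 13

AVC = 205 - 48q + 3q^2 has its minimum $13 at q = 8; price $478 clears that bar, so the firm operates.
MC = 205 - 96q + 9q^2. Setting P = MC and taking the root on the rising branch gives q* = 13.
TR = 478·13 = 6214. TC = 5115 + 1144 = 6259. Profit = 6214 − 6259 = -$45.
By producing, the firm covers all variable cost plus $5070 of fixed cost; shutting down would lose the full $5115.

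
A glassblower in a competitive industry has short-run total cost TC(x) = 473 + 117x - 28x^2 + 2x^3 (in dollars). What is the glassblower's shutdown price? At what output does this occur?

$19 per unit, at x = 7

The shutdown price is the minimum of AVC. VC = 117x - 28x^2 + 2x^3, so AVC = 117 - 28x + 2x^2.
At the minimum of AVC, MC = AVC. MC = 117 - 56x + 6x^2; setting MC = AVC gives 4x^2 - 28x = 0, so x = 7. min AVC = 19.
For P < $19 the firm produces nothing.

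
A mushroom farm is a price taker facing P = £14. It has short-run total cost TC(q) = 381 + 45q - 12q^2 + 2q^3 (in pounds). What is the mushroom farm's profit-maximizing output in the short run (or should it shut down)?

Strip out fixed cost: VC = 45q - 12q^2 + 2q^3. Then AVC = 45 - 12q + 2q^2 and MC = 45 - 24q + 6q^2.
AVC hits its minimum where MC = AVC, at q = 3, giving min AVC = 45 - 12·3 + 2·3^2 = £27.
P = £14 lies below min AVC = £27; no output level covers variable cost.
The firm minimizes its loss by shutting down and losing only its fixed cost of £381.

Shut down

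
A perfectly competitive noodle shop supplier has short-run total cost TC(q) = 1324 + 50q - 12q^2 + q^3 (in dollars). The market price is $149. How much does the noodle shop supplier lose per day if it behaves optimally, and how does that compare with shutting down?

Profit = -$114 at q = 11

AVC = 50 - 12q + q^2; min AVC = $14 at q = 6. Since P = $149 ≥ min AVC, the firm produces.
With MC = 50 - 24q + 3q^2, P = MC on the upward-sloping part at q* = 11.
TR = 149·11 = 1639. TC = 1324 + 429 = 1753. Profit = 1639 − 1753 = -$114.
That loss of $114 beats the $1324 the firm would lose by shutting down; producing recovers $1210 of fixed cost.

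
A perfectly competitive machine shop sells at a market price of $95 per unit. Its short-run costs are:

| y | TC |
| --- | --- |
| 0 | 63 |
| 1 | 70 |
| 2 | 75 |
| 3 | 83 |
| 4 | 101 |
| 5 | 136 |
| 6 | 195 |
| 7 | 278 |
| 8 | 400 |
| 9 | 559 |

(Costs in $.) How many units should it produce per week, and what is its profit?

Compute π = P·y − TC at each output: y=0: -63; y=1: 25; y=2: 115; y=3: 202; y=4: 279; y=5: 339; y=6: 375; y=7: 387; y=8: 360; y=9: 296.
Profit is maximized at y = 7. AVC there is 215/7 = $30.71 ≤ P, so producing beats shutting down (which would give -$63).

y = 7; profit = $387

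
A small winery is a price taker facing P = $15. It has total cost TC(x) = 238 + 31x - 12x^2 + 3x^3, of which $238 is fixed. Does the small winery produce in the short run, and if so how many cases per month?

Shut down

Variable cost is VC = 31x - 12x^2 + 3x^3, so AVC = VC/x = 31 - 12x + 3x^2 and MC = dTC/dx = 31 - 24x + 9x^2.
AVC hits its minimum where MC = AVC, at x = 2, giving min AVC = 31 - 12·2 + 3·2^2 = $19.
P = $15 lies below min AVC = $19; no output level covers variable cost.
Best response: produce nothing and absorb the $238 fixed cost.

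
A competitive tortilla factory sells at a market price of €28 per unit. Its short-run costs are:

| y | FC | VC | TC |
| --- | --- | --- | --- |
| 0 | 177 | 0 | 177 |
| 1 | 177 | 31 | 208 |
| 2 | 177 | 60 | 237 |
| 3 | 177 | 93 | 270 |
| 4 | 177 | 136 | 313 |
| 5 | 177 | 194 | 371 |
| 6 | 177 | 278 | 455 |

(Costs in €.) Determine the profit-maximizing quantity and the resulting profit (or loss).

Tabulate TR − TC: y=0: -177; y=1: -180; y=2: -181; y=3: -186; y=4: -201; y=5: -231; y=6: -287.
Profit is highest at y = 0. Equivalently, the lowest AVC in the table is 60/2 ≈ €30 at y = 2, and P = €28 falls below it — price never covers variable cost, so the firm shuts down and loses only its fixed cost.

y = 0 (shut down); profit = -€177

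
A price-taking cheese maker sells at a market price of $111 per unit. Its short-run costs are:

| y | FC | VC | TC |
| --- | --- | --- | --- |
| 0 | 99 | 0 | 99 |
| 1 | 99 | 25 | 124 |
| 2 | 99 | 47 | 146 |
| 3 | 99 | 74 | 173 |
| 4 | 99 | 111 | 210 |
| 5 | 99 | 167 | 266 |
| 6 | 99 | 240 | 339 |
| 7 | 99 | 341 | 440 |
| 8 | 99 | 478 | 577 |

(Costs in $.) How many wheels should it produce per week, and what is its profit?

y = 7; profit = $337

Tabulate TR − TC: y=0: -99; y=1: -13; y=2: 76; y=3: 160; y=4: 234; y=5: 289; y=6: 327; y=7: 337; y=8: 311.
Profit is maximized at y = 7. AVC there is 341/7 = $48.71 ≤ P, so producing beats shutting down (which would give -$99).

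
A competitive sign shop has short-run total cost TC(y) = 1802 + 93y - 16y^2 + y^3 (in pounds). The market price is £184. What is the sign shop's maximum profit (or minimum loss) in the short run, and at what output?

Profit = -£112 at y = 13

AVC = 93 - 16y + y^2 has its minimum £29 at y = 8; price £184 clears that bar, so the firm operates.
With MC = 93 - 32y + 3y^2, P = MC on the upward-sloping part at y* = 13.
TR = 184·13 = 2392. TC = 1802 + 702 = 2504. Profit = 2392 − 2504 = -£112.
Shutting down would mean losing the fixed cost of £1802, so operating at a loss of £112 is better by £1690.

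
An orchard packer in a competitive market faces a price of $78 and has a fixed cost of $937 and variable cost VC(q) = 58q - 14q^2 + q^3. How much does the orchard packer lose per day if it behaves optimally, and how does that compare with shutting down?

AVC = 58 - 14q + q^2; min AVC = $9 at q = 7. Since P = $78 ≥ min AVC, the firm produces.
With MC = 58 - 28q + 3q^2, P = MC on the upward-sloping part at q* = 10.
TR = 78·10 = 780. TC = 937 + 180 = 1117. Profit = 780 − 1117 = -$337.
Shutting down would mean losing the fixed cost of $937, so operating at a loss of $337 is better by $600.

Profit = -$337 at q = 10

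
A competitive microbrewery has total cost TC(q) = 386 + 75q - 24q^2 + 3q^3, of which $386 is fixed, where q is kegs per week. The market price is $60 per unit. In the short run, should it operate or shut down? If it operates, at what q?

Produce at q = 5

Variable cost is VC = 75q - 24q^2 + 3q^3, so AVC = VC/q = 75 - 24q + 3q^2 and MC = dTC/dq = 75 - 48q + 9q^2.
AVC hits its minimum where MC = AVC, at q = 4, giving min AVC = 75 - 24·4 + 3·4^2 = $27.
P = $60 exceeds min AVC = $27, so the firm stays open.
Solving P = MC: 15 - 48q + 9q^2 = 0 ⇒ q = 1/3 or 5. On the upward-sloping branch, q* = 5.
Check: AVC at q = 5 is $30 ≤ P, so revenue covers variable cost.
Profit = P·q − TC = 60·5 − 536 = -$236, a loss, but smaller than the $386 fixed cost the firm would lose by shutting down.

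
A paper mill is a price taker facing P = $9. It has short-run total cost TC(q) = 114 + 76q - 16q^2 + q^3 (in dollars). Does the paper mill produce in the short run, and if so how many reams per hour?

Shut down

Strip out fixed cost: VC = 76q - 16q^2 + q^3. Then AVC = 76 - 16q + q^2 and MC = 76 - 32q + 3q^2.
The AVC parabola has its vertex at q = 16/2 = 8, where AVC = 76 - 16·8 + 8^2 = $12.
With P < min AVC ($9 < $12), every unit sold adds to the loss.
Best response: produce nothing and absorb the $114 fixed cost.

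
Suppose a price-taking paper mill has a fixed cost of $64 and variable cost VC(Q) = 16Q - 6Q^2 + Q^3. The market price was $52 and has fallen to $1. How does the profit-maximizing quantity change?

Output falls from 6 to 0 (the firm shuts down)

AVC = 16 - 6Q + Q^2, minimized at Q = 3 where min AVC = $7. MC = 16 - 12Q + 3Q^2.
At P = $52 ≥ min AVC, set P = MC on the rising branch: Q = 6.
At P = $1 < min AVC = $7, price no longer covers variable cost at any output, so the firm shuts down: Q = 0.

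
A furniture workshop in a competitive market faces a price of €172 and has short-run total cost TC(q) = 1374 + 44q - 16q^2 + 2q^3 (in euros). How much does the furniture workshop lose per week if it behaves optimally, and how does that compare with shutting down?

Profit = -€350 at q = 8

AVC = 44 - 16q + 2q^2 has its minimum €12 at q = 4; price €172 clears that bar, so the firm operates.
MC = 44 - 32q + 6q^2. Setting P = MC and taking the root on the rising branch gives q* = 8.
TR = 172·8 = 1376. TC = 1374 + 352 = 1726. Profit = 1376 − 1726 = -€350.
By producing, the firm covers all variable cost plus €1024 of fixed cost; shutting down would lose the full €1374.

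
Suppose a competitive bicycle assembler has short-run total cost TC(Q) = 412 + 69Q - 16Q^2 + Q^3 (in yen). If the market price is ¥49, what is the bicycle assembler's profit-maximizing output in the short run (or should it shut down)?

Produce at Q = 10

Variable cost is VC = 69Q - 16Q^2 + Q^3, so AVC = VC/Q = 69 - 16Q + Q^2 and MC = dTC/dQ = 69 - 32Q + 3Q^2.
AVC is minimized where dAVC/dQ = -16 + 2Q = 0, at Q = 8; min AVC = 69 - 16·8 + 8^2 = ¥5.
P = ¥49 exceeds min AVC = ¥5, so the firm stays open.
Set P = MC: 49 = 69 - 32Q + 3Q^2 → 20 - 32Q + 3Q^2 = 0. The roots are Q = 2/3 and Q = 10; the profit-maximizing output is on the rising part of MC, so Q* = 10.
Check: AVC at Q = 10 is ¥9 ≤ P, so revenue covers variable cost.
Profit = P·Q − TC = 49·10 − 502 = -¥12, a loss, but smaller than the ¥412 fixed cost the firm would lose by shutting down.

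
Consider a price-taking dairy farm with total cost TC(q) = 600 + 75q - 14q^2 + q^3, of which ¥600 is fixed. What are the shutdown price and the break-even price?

Shutdown price = min AVC. AVC = 75 - 14q + q^2, with vertex at q = 7 and minimum ¥26.
ATC = 600/q + 75 - 14q + q^2. Setting dATC/dq = −600/q^2 − 14 + 2q = 0 gives q = 10 (since 2·10^3 − 14·10^2 = 600).
min ATC = 600/10 + 75 − 14·10 + 10^2 = ¥95. That is the break-even price.
For ¥26 ≤ P < ¥95 the firm produces at a loss; below ¥26 it shuts down.

Shutdown price = ¥26; break-even price = ¥95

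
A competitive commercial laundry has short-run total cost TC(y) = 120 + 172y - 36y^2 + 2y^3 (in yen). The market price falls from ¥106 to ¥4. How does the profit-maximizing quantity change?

AVC = 172 - 36y + 2y^2, minimized at y = 9 where min AVC = ¥10. MC = 172 - 72y + 6y^2.
At P = ¥106 ≥ min AVC, set P = MC on the rising branch: y = 11.
At P = ¥4 < min AVC = ¥10, price no longer covers variable cost at any output, so the firm shuts down: y = 0.

Output falls from 11 to 0 (the firm shuts down)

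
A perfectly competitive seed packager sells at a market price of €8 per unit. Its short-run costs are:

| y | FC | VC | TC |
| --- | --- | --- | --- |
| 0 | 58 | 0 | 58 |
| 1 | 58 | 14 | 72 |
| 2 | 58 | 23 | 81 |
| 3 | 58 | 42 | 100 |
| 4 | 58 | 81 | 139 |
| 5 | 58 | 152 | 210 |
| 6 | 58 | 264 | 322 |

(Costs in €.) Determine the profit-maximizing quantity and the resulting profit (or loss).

Tabulate TR − TC: y=0: -58; y=1: -64; y=2: -65; y=3: -76; y=4: -107; y=5: -170; y=6: -274.
Profit is highest at y = 0. Equivalently, the lowest AVC in the table is 23/2 ≈ €11.50 at y = 2, and P = €8 falls below it — price never covers variable cost, so the firm shuts down and loses only its fixed cost.

y = 0 (shut down); profit = -€58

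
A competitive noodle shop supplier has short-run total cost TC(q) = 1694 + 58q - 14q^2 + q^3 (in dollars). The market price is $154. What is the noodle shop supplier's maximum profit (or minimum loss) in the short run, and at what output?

AVC = 58 - 14q + q^2 has its minimum $9 at q = 7; price $154 clears that bar, so the firm operates.
With MC = 58 - 28q + 3q^2, P = MC on the upward-sloping part at q* = 12.
TR = 154·12 = 1848. TC = 1694 + 408 = 2102. Profit = 1848 − 2102 = -$254.
Shutting down would mean losing the fixed cost of $1694, so operating at a loss of $254 is better by $1440.

Profit = -$254 at q = 12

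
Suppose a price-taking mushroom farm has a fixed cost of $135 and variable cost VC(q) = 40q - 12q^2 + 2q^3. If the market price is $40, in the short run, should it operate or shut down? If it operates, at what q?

Variable cost is VC = 40q - 12q^2 + 2q^3, so AVC = VC/q = 40 - 12q + 2q^2 and MC = dTC/dq = 40 - 24q + 6q^2.
The AVC parabola has its vertex at q = 12/4 = 3, where AVC = 40 - 12·3 + 2·3^2 = $22.
Since P = $40 ≥ min AVC = $22, price covers variable cost and the firm should produce.
Solving P = MC: -24q + 6q^2 = 0 ⇒ q = 0 or 4. On the upward-sloping branch, q* = 4.
Check: AVC at q = 4 is $24 ≤ P, so revenue covers variable cost.
Profit = P·q − TC = 40·4 − 231 = -$71, a loss, but smaller than the $135 fixed cost the firm would lose by shutting down.

Produce at q = 4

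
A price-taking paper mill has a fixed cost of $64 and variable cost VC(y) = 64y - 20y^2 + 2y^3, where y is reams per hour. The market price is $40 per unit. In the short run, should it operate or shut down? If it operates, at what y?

From TC, MC = TC'(y) = 64 - 40y + 6y^2 and AVC = VC/y = 64 - 20y + 2y^2.
AVC hits its minimum where MC = AVC, at y = 5, giving min AVC = 64 - 20·5 + 2·5^2 = $14.
Since P = $40 ≥ min AVC = $14, price covers variable cost and the firm should produce.
P = MC gives 24 - 40y + 6y^2 = 0, with roots 2/3 and 6. Take the larger (rising MC): y* = 6.
Check: AVC at y = 6 is $16 ≤ P, so revenue covers variable cost.
Profit = P·y − TC = 40·6 − 160 = $80.

Produce at y = 6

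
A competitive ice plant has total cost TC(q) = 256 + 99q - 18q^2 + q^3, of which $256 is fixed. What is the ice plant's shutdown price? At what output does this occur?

$18 per unit, at q = 9

The shutdown price is the minimum of AVC. VC = 99q - 18q^2 + q^3, so AVC = 99 - 18q + q^2.
dAVC/dq = -18 + 2q = 0 gives q = 9. min AVC = 99 - 18·9 + 9^2 = 18.
The firm shuts down for any P below $18.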